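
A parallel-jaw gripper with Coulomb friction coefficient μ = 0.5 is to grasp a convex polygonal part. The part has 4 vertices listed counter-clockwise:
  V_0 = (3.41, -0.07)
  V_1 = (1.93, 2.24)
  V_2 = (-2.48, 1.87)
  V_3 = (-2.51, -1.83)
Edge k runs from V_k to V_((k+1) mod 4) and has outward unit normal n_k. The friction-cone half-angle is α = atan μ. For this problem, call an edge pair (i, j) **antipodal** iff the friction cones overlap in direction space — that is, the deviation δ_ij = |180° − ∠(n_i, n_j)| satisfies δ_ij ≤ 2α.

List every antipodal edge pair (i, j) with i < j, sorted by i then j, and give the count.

count = 2; pairs: (0,2), (1,3)

α = atan 0.5 = 26.57°;  2α = 53.13°
n_0 = (+0.8420, +0.5395)
n_1 = (-0.0836, +0.9965)
n_2 = (-1.0000, +0.0081)
n_3 = (+0.2850, -0.9585)
  (0,1): δ = 117.85°  ·
  (0,2): δ = 33.11°  ✓
  (0,3): δ = 73.91°  ·
  (1,2): δ = 95.26°  ·
  (1,3): δ = 11.76°  ✓
  (2,3): δ = 72.98°  ·
antipodal pairs: 2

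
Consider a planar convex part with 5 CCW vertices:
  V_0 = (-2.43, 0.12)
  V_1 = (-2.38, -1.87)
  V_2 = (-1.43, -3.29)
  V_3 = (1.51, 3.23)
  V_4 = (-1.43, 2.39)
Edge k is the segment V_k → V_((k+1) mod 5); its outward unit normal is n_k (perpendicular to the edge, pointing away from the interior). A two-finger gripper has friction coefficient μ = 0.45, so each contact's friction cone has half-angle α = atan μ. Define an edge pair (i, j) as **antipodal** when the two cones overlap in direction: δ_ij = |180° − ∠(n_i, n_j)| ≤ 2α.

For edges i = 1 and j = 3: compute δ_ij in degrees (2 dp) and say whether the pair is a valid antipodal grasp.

δ = 72.16°, invalid

α = atan 0.45 = 24.23°;  2α = 48.46°
edge 1: e_1 = (+0.95, -1.42);  n_1 = (-0.8311, -0.5561)
edge 3: e_3 = (-2.94, -0.84);  n_3 = (-0.2747, +0.9615)
∠(n_1, n_3) = 107.84°
δ = |180° − 107.84°| = 72.16°
72.16° > 2α = 48.46°  →  invalid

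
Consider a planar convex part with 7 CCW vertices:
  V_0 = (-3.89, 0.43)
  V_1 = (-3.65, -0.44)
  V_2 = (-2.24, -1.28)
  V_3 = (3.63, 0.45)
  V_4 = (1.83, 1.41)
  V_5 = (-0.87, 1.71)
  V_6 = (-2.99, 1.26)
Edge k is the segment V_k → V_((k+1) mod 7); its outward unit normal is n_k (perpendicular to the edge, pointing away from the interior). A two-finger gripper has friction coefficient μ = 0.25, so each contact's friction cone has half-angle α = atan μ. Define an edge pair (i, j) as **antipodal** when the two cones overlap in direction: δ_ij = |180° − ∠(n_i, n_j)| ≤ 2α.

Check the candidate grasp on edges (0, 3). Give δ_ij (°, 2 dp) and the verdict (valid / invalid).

δ = 46.51°, invalid

α = atan 0.25 = 14.04°;  2α = 28.07°
edge 0: e_0 = (+0.24, -0.87);  n_0 = (-0.9640, -0.2659)
edge 3: e_3 = (-1.80, +0.96);  n_3 = (+0.4706, +0.8824)
∠(n_0, n_3) = 133.49°
δ = |180° − 133.49°| = 46.51°
46.51° > 2α = 28.07°  →  invalid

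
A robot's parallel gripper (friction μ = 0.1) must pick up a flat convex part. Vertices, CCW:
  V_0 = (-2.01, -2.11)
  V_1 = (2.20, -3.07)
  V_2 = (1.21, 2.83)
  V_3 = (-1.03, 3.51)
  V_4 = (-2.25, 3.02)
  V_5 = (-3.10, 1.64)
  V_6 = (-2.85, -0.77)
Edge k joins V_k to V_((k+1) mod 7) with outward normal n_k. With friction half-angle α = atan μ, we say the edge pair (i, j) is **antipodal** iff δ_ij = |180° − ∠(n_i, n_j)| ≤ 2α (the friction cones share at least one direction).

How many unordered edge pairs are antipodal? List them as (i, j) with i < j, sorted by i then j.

count = 2; pairs: (0,2), (1,5)

α = atan 0.1 = 5.71°;  2α = 11.42°
n_0 = (-0.2223, -0.9750)
n_1 = (+0.9862, +0.1655)
n_2 = (+0.2905, +0.9569)
n_3 = (-0.3727, +0.9280)
n_4 = (-0.8514, +0.5244)
n_5 = (-0.9947, -0.1032)
n_6 = (-0.8473, -0.5311)
  (0,1): δ = 67.63°  ·
  (0,2): δ = 4.04°  ✓
  (0,3): δ = 34.73°  ·
  (0,4): δ = 71.21°  ·
  (0,5): δ = 108.77°  ·
  (0,6): δ = 134.93°  ·
  (1,2): δ = 116.41°  ·
  (1,3): δ = 77.64°  ·
  (1,4): δ = 41.16°  ·
  (1,5): δ = 3.60°  ✓
  (1,6): δ = 22.56°  ·
  (2,3): δ = 141.23°  ·
  (2,4): δ = 104.74°  ·
  (2,5): δ = 67.19°  ·
  (2,6): δ = 41.03°  ·
  (3,4): δ = 143.51°  ·
  (3,5): δ = 105.96°  ·
  (3,6): δ = 79.80°  ·
  (4,5): δ = 142.45°  ·
  (4,6): δ = 116.29°  ·
  (5,6): δ = 153.84°  ·
antipodal pairs: 2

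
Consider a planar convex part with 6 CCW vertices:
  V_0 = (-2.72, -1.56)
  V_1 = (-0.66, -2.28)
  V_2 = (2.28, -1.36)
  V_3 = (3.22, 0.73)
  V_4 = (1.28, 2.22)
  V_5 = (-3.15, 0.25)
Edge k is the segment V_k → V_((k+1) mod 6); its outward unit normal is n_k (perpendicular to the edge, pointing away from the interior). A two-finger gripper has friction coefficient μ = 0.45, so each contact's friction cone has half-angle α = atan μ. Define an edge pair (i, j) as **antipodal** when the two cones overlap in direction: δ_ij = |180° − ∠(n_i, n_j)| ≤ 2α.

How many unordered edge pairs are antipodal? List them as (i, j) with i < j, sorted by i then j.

α = atan 0.45 = 24.23°;  2α = 48.46°
n_0 = (-0.3299, -0.9440)
n_1 = (+0.2986, -0.9544)
n_2 = (+0.9120, -0.4102)
n_3 = (+0.6091, +0.7931)
n_4 = (-0.4063, +0.9137)
n_5 = (-0.9729, -0.2311)
  (0,1): δ = 143.36°  ·
  (0,2): δ = 94.95°  ·
  (0,3): δ = 18.26°  ✓
  (0,4): δ = 43.24°  ✓
  (0,5): δ = 122.63°  ·
  (1,2): δ = 131.59°  ·
  (1,3): δ = 54.90°  ·
  (1,4): δ = 6.60°  ✓
  (1,5): δ = 85.99°  ·
  (2,3): δ = 103.31°  ·
  (2,4): δ = 41.81°  ✓
  (2,5): δ = 37.58°  ✓
  (3,4): δ = 118.50°  ·
  (3,5): δ = 39.11°  ✓
  (4,5): δ = 100.61°  ·
antipodal pairs: 6

count = 6; pairs: (0,3), (0,4), (1,4), (2,4), (2,5), (3,5)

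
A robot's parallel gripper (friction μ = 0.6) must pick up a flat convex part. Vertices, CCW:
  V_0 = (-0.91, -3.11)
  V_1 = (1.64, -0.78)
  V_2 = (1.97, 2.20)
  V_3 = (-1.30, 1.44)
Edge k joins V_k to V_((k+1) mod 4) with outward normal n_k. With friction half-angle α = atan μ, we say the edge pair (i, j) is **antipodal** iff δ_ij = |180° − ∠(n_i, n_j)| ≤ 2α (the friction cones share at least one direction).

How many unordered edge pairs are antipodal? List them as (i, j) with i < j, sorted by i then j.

count = 3; pairs: (0,2), (0,3), (1,3)

α = atan 0.6 = 30.96°;  2α = 61.93°
n_0 = (+0.6745, -0.7382)
n_1 = (+0.9939, -0.1101)
n_2 = (-0.2264, +0.9740)
n_3 = (-0.9963, -0.0854)
  (0,1): δ = 138.74°  ·
  (0,2): δ = 29.33°  ✓
  (0,3): δ = 52.48°  ✓
  (1,2): δ = 70.60°  ·
  (1,3): δ = 11.22°  ✓
  (2,3): δ = 98.19°  ·
antipodal pairs: 3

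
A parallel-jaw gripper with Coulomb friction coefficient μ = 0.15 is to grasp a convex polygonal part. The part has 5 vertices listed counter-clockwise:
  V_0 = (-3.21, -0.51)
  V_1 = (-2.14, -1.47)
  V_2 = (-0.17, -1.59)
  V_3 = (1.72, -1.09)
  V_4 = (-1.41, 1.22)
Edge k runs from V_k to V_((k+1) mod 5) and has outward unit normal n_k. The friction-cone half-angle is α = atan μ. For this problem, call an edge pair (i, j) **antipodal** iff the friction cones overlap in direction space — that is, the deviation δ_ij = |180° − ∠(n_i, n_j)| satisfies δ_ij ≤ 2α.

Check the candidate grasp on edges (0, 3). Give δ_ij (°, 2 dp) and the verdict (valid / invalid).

α = atan 0.15 = 8.53°;  2α = 17.06°
edge 0: e_0 = (+1.07, -0.96);  n_0 = (-0.6678, -0.7443)
edge 3: e_3 = (-3.13, +2.31);  n_3 = (+0.5938, +0.8046)
∠(n_0, n_3) = 174.53°
δ = |180° − 174.53°| = 5.47°
5.47° ≤ 2α = 17.06°  →  valid

δ = 5.47°, valid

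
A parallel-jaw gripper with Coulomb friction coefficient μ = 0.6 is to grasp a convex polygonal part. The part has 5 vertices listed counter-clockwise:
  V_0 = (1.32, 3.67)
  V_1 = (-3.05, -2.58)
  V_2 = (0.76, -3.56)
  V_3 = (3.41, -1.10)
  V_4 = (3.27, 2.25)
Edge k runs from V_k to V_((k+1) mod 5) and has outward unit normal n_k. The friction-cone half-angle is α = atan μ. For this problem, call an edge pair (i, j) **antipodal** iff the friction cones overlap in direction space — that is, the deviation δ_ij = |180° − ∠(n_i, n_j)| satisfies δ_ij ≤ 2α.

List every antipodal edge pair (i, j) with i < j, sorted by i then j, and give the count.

α = atan 0.6 = 30.96°;  2α = 61.93°
n_0 = (-0.8195, +0.5730)
n_1 = (-0.2491, -0.9685)
n_2 = (+0.6803, -0.7329)
n_3 = (+0.9991, +0.0418)
n_4 = (+0.5887, +0.8084)
  (0,1): δ = 69.46°  ·
  (0,2): δ = 12.17°  ✓
  (0,3): δ = 37.35°  ✓
  (0,4): δ = 88.90°  ·
  (1,2): δ = 122.70°  ·
  (1,3): δ = 73.18°  ·
  (1,4): δ = 21.64°  ✓
  (2,3): δ = 130.48°  ·
  (2,4): δ = 78.93°  ·
  (3,4): δ = 128.46°  ·
antipodal pairs: 3

count = 3; pairs: (0,2), (0,3), (1,4)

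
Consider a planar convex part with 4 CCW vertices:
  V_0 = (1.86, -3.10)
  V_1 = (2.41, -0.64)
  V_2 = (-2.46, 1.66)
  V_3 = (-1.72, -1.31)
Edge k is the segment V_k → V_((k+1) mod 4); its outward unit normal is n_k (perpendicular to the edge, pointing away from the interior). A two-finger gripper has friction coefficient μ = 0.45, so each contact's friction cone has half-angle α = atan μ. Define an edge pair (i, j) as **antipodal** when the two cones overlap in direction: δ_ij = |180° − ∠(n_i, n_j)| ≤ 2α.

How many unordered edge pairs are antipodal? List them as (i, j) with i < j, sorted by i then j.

α = atan 0.45 = 24.23°;  2α = 48.46°
n_0 = (+0.9759, -0.2182)
n_1 = (+0.4270, +0.9042)
n_2 = (-0.9703, -0.2418)
n_3 = (-0.4472, -0.8944)
  (0,1): δ = 102.68°  ·
  (0,2): δ = 26.59°  ✓
  (0,3): δ = 76.04°  ·
  (1,2): δ = 50.73°  ·
  (1,3): δ = 1.28°  ✓
  (2,3): δ = 130.56°  ·
antipodal pairs: 2

count = 2; pairs: (0,2), (1,3)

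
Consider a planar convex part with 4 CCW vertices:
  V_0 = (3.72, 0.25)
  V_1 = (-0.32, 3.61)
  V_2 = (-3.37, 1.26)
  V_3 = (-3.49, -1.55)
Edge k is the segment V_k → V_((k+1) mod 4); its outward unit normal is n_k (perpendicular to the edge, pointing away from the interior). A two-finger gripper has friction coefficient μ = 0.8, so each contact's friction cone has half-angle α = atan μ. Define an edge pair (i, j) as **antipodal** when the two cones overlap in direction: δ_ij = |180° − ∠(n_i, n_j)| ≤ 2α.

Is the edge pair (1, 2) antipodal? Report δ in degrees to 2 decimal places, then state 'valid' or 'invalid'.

α = atan 0.8 = 38.66°;  2α = 77.32°
edge 1: e_1 = (-3.05, -2.35);  n_1 = (-0.6103, +0.7921)
edge 2: e_2 = (-0.12, -2.81);  n_2 = (-0.9991, +0.0427)
∠(n_1, n_2) = 49.94°
δ = |180° − 49.94°| = 130.06°
130.06° > 2α = 77.32°  →  invalid

δ = 130.06°, invalid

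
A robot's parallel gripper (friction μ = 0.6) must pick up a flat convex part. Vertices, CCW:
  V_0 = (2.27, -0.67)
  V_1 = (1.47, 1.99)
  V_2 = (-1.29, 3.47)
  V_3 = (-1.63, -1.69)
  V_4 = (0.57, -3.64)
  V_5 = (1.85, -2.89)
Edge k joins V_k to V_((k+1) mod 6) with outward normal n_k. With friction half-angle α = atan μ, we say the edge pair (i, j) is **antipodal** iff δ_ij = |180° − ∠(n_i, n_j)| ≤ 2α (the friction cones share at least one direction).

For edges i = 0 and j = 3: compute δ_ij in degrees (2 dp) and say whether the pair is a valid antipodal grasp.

α = atan 0.6 = 30.96°;  2α = 61.93°
edge 0: e_0 = (-0.80, +2.66);  n_0 = (+0.9576, +0.2880)
edge 3: e_3 = (+2.20, -1.95);  n_3 = (-0.6633, -0.7483)
∠(n_0, n_3) = 148.29°
δ = |180° − 148.29°| = 31.71°
31.71° ≤ 2α = 61.93°  →  valid

δ = 31.71°, valid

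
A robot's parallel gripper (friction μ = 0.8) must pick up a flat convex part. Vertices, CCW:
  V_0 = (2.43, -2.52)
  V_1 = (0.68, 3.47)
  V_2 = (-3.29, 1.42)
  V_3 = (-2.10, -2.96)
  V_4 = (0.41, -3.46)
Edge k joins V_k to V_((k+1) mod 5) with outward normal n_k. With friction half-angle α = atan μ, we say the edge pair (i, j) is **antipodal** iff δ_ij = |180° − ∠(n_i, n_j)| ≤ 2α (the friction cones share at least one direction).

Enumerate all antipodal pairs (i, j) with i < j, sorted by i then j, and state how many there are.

α = atan 0.8 = 38.66°;  2α = 77.32°
n_0 = (+0.9599, +0.2804)
n_1 = (-0.4588, +0.8885)
n_2 = (-0.9650, -0.2622)
n_3 = (-0.1954, -0.9807)
n_4 = (+0.4219, -0.9066)
  (0,1): δ = 78.98°  ·
  (0,2): δ = 1.09°  ✓
  (0,3): δ = 62.45°  ✓
  (0,4): δ = 98.67°  ·
  (1,2): δ = 102.11°  ·
  (1,3): δ = 38.58°  ✓
  (1,4): δ = 2.36°  ✓
  (2,3): δ = 116.47°  ·
  (2,4): δ = 80.25°  ·
  (3,4): δ = 143.78°  ·
antipodal pairs: 4

count = 4; pairs: (0,2), (0,3), (1,3), (1,4)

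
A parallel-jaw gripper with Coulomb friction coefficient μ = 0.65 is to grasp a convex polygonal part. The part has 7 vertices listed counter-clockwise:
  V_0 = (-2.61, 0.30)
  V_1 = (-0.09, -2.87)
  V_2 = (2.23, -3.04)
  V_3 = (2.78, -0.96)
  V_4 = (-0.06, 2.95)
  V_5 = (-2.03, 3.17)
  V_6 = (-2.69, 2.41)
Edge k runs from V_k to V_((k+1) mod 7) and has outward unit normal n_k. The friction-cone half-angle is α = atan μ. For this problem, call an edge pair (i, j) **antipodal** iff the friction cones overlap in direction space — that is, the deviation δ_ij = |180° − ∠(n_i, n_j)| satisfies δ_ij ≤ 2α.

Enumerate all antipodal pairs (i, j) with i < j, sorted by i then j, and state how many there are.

α = atan 0.65 = 33.02°;  2α = 66.05°
n_0 = (-0.7828, -0.6223)
n_1 = (-0.0731, -0.9973)
n_2 = (+0.9668, -0.2556)
n_3 = (+0.8091, +0.5877)
n_4 = (+0.1110, +0.9938)
n_5 = (-0.7550, +0.6557)
n_6 = (-0.9993, -0.0379)
  (0,1): δ = 132.67°  ·
  (0,2): δ = 53.29°  ✓
  (0,3): δ = 2.49°  ✓
  (0,4): δ = 45.14°  ✓
  (0,5): δ = 100.55°  ·
  (0,6): δ = 143.69°  ·
  (1,2): δ = 100.62°  ·
  (1,3): δ = 49.82°  ✓
  (1,4): δ = 2.18°  ✓
  (1,5): δ = 53.22°  ✓
  (1,6): δ = 96.36°  ·
  (2,3): δ = 129.20°  ·
  (2,4): δ = 81.56°  ·
  (2,5): δ = 26.16°  ✓
  (2,6): δ = 16.98°  ✓
  (3,4): δ = 132.36°  ·
  (3,5): δ = 76.96°  ·
  (3,6): δ = 33.82°  ✓
  (4,5): δ = 124.60°  ·
  (4,6): δ = 81.46°  ·
  (5,6): δ = 136.86°  ·
antipodal pairs: 9

count = 9; pairs: (0,2), (0,3), (0,4), (1,3), (1,4), (1,5), (2,5), (2,6), (3,6)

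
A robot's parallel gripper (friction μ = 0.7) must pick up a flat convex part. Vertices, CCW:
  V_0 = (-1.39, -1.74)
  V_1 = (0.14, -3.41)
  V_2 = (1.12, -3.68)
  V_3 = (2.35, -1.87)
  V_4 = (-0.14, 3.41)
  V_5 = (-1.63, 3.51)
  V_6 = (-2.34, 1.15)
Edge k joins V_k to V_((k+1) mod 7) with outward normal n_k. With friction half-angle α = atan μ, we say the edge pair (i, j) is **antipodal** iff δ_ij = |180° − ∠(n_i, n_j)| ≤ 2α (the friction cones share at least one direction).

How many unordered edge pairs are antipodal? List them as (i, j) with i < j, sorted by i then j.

count = 10; pairs: (0,3), (0,4), (1,3), (1,4), (2,4), (2,5), (2,6), (3,5), (3,6), (4,6)

α = atan 0.7 = 34.99°;  2α = 69.98°
n_0 = (-0.7373, -0.6755)
n_1 = (-0.2656, -0.9641)
n_2 = (+0.8271, -0.5621)
n_3 = (+0.9045, +0.4265)
n_4 = (+0.0670, +0.9978)
n_5 = (-0.9576, +0.2881)
n_6 = (-0.9500, -0.3123)
  (0,1): δ = 147.90°  ·
  (0,2): δ = 76.69°  ·
  (0,3): δ = 17.25°  ✓
  (0,4): δ = 43.67°  ✓
  (0,5): δ = 120.76°  ·
  (0,6): δ = 155.70°  ·
  (1,2): δ = 108.79°  ·
  (1,3): δ = 49.35°  ✓
  (1,4): δ = 11.56°  ✓
  (1,5): δ = 88.66°  ·
  (1,6): δ = 123.60°  ·
  (2,3): δ = 120.55°  ·
  (2,4): δ = 59.64°  ✓
  (2,5): δ = 17.45°  ✓
  (2,6): δ = 52.40°  ✓
  (3,4): δ = 119.09°  ·
  (3,5): δ = 41.99°  ✓
  (3,6): δ = 7.05°  ✓
  (4,5): δ = 102.90°  ·
  (4,6): δ = 67.96°  ✓
  (5,6): δ = 145.06°  ·
antipodal pairs: 10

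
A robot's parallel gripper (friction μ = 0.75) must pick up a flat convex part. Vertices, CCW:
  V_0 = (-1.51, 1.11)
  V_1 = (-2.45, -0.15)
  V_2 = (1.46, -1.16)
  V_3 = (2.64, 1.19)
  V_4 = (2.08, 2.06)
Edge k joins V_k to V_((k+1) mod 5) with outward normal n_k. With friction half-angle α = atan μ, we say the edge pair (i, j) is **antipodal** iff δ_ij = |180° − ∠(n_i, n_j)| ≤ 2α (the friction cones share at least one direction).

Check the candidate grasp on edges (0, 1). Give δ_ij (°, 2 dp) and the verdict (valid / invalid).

α = atan 0.75 = 36.87°;  2α = 73.74°
edge 0: e_0 = (-0.94, -1.26);  n_0 = (-0.8015, +0.5980)
edge 1: e_1 = (+3.91, -1.01);  n_1 = (-0.2501, -0.9682)
∠(n_0, n_1) = 112.24°
δ = |180° − 112.24°| = 67.76°
67.76° ≤ 2α = 73.74°  →  valid

δ = 67.76°, valid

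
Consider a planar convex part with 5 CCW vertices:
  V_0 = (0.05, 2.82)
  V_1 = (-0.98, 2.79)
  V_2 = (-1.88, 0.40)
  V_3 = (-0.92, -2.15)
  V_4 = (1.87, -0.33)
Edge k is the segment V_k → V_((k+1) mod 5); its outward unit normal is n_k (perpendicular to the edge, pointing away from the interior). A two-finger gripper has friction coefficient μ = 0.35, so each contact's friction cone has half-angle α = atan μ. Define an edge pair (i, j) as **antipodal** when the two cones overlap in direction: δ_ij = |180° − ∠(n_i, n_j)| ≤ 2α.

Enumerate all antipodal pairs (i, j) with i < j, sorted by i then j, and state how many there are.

α = atan 0.35 = 19.29°;  2α = 38.58°
n_0 = (-0.0291, +0.9996)
n_1 = (-0.9358, +0.3524)
n_2 = (-0.9359, -0.3523)
n_3 = (+0.5464, -0.8376)
n_4 = (+0.8659, +0.5003)
  (0,1): δ = 112.30°  ·
  (0,2): δ = 71.04°  ·
  (0,3): δ = 31.45°  ✓
  (0,4): δ = 118.35°  ·
  (1,2): δ = 138.74°  ·
  (1,3): δ = 36.25°  ✓
  (1,4): δ = 50.65°  ·
  (2,3): δ = 77.51°  ·
  (2,4): δ = 9.39°  ✓
  (3,4): δ = 93.10°  ·
antipodal pairs: 3

count = 3; pairs: (0,3), (1,3), (2,4)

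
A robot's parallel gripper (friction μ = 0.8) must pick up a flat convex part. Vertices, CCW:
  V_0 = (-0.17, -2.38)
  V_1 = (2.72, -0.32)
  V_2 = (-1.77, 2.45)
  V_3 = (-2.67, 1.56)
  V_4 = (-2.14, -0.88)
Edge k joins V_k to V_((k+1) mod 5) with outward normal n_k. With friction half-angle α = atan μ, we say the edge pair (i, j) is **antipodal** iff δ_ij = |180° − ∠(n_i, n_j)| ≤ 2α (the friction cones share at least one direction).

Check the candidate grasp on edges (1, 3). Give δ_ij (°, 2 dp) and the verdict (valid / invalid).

α = atan 0.8 = 38.66°;  2α = 77.32°
edge 1: e_1 = (-4.49, +2.77);  n_1 = (+0.5250, +0.8511)
edge 3: e_3 = (+0.53, -2.44);  n_3 = (-0.9772, -0.2123)
∠(n_1, n_3) = 133.93°
δ = |180° − 133.93°| = 46.07°
46.07° ≤ 2α = 77.32°  →  valid

δ = 46.07°, valid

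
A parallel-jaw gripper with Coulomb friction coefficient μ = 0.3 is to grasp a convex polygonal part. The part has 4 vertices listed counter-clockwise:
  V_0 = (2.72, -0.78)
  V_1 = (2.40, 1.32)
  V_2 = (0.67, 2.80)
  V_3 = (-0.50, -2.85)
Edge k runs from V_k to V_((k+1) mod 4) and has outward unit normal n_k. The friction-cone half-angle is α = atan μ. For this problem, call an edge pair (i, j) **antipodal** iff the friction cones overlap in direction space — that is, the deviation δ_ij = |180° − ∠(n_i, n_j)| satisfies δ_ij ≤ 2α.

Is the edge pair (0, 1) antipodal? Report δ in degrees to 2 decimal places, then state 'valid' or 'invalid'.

α = atan 0.3 = 16.70°;  2α = 33.40°
edge 0: e_0 = (-0.32, +2.10);  n_0 = (+0.9886, +0.1506)
edge 1: e_1 = (-1.73, +1.48);  n_1 = (+0.6501, +0.7599)
∠(n_0, n_1) = 40.79°
δ = |180° − 40.79°| = 139.21°
139.21° > 2α = 33.40°  →  invalid

δ = 139.21°, invalid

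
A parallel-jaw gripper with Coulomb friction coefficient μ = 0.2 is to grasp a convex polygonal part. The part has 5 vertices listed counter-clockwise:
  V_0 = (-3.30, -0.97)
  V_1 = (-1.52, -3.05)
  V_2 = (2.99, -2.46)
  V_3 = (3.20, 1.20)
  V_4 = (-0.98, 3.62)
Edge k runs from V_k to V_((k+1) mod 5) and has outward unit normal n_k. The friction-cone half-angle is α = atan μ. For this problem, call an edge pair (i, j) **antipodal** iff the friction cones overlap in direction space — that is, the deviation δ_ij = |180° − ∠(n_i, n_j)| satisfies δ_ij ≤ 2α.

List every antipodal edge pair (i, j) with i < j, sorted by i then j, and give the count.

count = 1; pairs: (0,3)

α = atan 0.2 = 11.31°;  2α = 22.62°
n_0 = (-0.7598, -0.6502)
n_1 = (+0.1297, -0.9916)
n_2 = (+0.9984, -0.0573)
n_3 = (+0.5010, +0.8654)
n_4 = (-0.8925, +0.4511)
  (0,1): δ = 123.10°  ·
  (0,2): δ = 43.84°  ·
  (0,3): δ = 19.38°  ✓
  (0,4): δ = 112.63°  ·
  (1,2): δ = 100.74°  ·
  (1,3): δ = 37.52°  ·
  (1,4): δ = 55.73°  ·
  (2,3): δ = 116.78°  ·
  (2,4): δ = 23.53°  ·
  (3,4): δ = 86.75°  ·
antipodal pairs: 1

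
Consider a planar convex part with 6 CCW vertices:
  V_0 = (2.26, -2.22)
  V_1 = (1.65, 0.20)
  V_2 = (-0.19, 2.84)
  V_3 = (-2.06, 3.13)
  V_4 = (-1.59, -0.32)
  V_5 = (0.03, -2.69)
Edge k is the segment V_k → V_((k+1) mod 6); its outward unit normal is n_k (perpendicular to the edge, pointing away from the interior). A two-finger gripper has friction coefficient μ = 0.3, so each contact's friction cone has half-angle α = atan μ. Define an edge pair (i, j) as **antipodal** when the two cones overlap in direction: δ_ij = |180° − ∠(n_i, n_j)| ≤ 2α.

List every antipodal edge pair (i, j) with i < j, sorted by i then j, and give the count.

α = atan 0.3 = 16.70°;  2α = 33.40°
n_0 = (+0.9697, +0.2444)
n_1 = (+0.8204, +0.5718)
n_2 = (+0.1532, +0.9882)
n_3 = (-0.9908, -0.1350)
n_4 = (-0.8256, -0.5643)
n_5 = (+0.2062, -0.9785)
  (0,1): δ = 159.27°  ·
  (0,2): δ = 112.96°  ·
  (0,3): δ = 6.39°  ✓
  (0,4): δ = 20.21°  ✓
  (0,5): δ = 87.75°  ·
  (1,2): δ = 133.69°  ·
  (1,3): δ = 27.12°  ✓
  (1,4): δ = 0.52°  ✓
  (1,5): δ = 67.03°  ·
  (2,3): δ = 73.43°  ·
  (2,4): δ = 46.83°  ·
  (2,5): δ = 20.72°  ✓
  (3,4): δ = 153.40°  ·
  (3,5): δ = 85.86°  ·
  (4,5): δ = 112.45°  ·
antipodal pairs: 5

count = 5; pairs: (0,3), (0,4), (1,3), (1,4), (2,5)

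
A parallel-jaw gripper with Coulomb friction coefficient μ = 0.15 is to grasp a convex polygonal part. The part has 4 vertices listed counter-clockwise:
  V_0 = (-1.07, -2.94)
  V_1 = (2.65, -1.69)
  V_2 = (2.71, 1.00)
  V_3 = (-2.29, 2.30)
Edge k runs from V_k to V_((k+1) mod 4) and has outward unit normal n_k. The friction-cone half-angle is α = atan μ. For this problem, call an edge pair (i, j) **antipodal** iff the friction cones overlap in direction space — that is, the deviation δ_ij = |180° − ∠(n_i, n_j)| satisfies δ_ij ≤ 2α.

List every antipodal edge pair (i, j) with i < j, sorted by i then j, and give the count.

α = atan 0.15 = 8.53°;  2α = 17.06°
n_0 = (+0.3185, -0.9479)
n_1 = (+0.9998, -0.0223)
n_2 = (+0.2516, +0.9678)
n_3 = (-0.9740, -0.2268)
  (0,1): δ = 109.85°  ·
  (0,2): δ = 33.15°  ·
  (0,3): δ = 84.53°  ·
  (1,2): δ = 103.30°  ·
  (1,3): δ = 14.38°  ✓
  (2,3): δ = 62.32°  ·
antipodal pairs: 1

count = 1; pairs: (1,3)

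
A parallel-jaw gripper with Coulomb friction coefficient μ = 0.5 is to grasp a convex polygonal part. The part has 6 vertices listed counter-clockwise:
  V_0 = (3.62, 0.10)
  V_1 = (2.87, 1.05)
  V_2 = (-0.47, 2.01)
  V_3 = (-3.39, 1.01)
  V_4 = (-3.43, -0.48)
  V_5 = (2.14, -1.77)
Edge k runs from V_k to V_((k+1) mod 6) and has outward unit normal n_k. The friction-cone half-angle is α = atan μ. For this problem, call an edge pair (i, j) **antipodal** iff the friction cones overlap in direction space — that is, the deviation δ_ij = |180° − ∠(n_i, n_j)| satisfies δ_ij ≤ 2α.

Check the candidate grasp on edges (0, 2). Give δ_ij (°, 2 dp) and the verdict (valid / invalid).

α = atan 0.5 = 26.57°;  2α = 53.13°
edge 0: e_0 = (-0.75, +0.95);  n_0 = (+0.7849, +0.6196)
edge 2: e_2 = (-2.92, -1.00);  n_2 = (-0.3240, +0.9461)
∠(n_0, n_2) = 70.61°
δ = |180° − 70.61°| = 109.39°
109.39° > 2α = 53.13°  →  invalid

δ = 109.39°, invalid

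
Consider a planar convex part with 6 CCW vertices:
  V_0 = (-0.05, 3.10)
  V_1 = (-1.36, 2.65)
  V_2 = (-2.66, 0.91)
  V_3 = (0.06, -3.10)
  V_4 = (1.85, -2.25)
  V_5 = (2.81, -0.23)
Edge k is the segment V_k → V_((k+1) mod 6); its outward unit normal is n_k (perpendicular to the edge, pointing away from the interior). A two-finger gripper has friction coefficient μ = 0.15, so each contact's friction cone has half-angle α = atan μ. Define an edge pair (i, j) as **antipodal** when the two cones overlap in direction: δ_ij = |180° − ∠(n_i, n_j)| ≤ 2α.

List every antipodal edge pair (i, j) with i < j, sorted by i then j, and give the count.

count = 3; pairs: (0,3), (1,4), (2,5)

α = atan 0.15 = 8.53°;  2α = 17.06°
n_0 = (-0.3249, +0.9458)
n_1 = (-0.8011, +0.5985)
n_2 = (-0.8276, -0.5614)
n_3 = (+0.4290, -0.9033)
n_4 = (+0.9032, -0.4292)
n_5 = (+0.7586, +0.6515)
  (0,1): δ = 145.72°  ·
  (0,2): δ = 74.81°  ·
  (0,3): δ = 6.44°  ✓
  (0,4): δ = 45.62°  ·
  (0,5): δ = 111.70°  ·
  (1,2): δ = 109.09°  ·
  (1,3): δ = 27.83°  ·
  (1,4): δ = 11.35°  ✓
  (1,5): δ = 77.42°  ·
  (2,3): δ = 98.75°  ·
  (2,4): δ = 59.57°  ·
  (2,5): δ = 6.51°  ✓
  (3,4): δ = 140.82°  ·
  (3,5): δ = 74.74°  ·
  (4,5): δ = 113.92°  ·
antipodal pairs: 3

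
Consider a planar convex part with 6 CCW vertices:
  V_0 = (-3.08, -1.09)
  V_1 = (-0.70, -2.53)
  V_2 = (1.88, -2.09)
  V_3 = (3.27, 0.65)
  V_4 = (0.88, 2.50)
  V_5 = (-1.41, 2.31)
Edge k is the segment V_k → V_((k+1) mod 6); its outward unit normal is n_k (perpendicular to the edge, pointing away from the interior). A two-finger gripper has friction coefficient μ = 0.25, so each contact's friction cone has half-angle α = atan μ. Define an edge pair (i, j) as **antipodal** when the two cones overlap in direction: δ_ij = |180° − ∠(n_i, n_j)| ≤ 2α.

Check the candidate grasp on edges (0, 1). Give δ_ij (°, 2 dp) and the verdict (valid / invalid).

δ = 139.15°, invalid

α = atan 0.25 = 14.04°;  2α = 28.07°
edge 0: e_0 = (+2.38, -1.44);  n_0 = (-0.5177, -0.8556)
edge 1: e_1 = (+2.58, +0.44);  n_1 = (+0.1681, -0.9858)
∠(n_0, n_1) = 40.85°
δ = |180° − 40.85°| = 139.15°
139.15° > 2α = 28.07°  →  invalid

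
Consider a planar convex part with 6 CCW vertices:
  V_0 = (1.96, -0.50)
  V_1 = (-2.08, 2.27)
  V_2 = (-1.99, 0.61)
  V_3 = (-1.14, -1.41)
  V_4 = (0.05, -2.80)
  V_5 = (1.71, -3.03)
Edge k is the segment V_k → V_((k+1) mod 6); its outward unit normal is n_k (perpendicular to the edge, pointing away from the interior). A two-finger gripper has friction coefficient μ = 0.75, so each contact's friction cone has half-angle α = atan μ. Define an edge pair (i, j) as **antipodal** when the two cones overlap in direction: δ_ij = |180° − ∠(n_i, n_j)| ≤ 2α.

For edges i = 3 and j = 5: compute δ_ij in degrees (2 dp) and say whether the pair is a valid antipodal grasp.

δ = 46.21°, valid

α = atan 0.75 = 36.87°;  2α = 73.74°
edge 3: e_3 = (+1.19, -1.39);  n_3 = (-0.7596, -0.6503)
edge 5: e_5 = (+0.25, +2.53);  n_5 = (+0.9952, -0.0983)
∠(n_3, n_5) = 133.79°
δ = |180° − 133.79°| = 46.21°
46.21° ≤ 2α = 73.74°  →  valid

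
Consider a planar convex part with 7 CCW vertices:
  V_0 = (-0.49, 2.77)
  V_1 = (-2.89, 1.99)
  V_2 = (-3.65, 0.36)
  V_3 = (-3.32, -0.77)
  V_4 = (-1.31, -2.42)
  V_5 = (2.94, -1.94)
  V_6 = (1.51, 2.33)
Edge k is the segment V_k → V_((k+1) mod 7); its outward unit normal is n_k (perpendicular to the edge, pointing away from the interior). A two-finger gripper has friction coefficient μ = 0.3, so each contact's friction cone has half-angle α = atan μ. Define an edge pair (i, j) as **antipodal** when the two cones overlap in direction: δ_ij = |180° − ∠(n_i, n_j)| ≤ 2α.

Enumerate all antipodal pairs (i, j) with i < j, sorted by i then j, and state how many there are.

count = 5; pairs: (0,4), (2,5), (3,5), (3,6), (4,6)

α = atan 0.3 = 16.70°;  2α = 33.40°
n_0 = (-0.3091, +0.9510)
n_1 = (-0.9063, +0.4226)
n_2 = (-0.9599, -0.2803)
n_3 = (-0.6345, -0.7729)
n_4 = (+0.1122, -0.9937)
n_5 = (+0.9482, +0.3176)
n_6 = (+0.2149, +0.9766)
  (0,1): δ = 133.00°  ·
  (0,2): δ = 91.72°  ·
  (0,3): δ = 57.39°  ·
  (0,4): δ = 11.56°  ✓
  (0,5): δ = 90.51°  ·
  (0,6): δ = 149.59°  ·
  (1,2): δ = 138.72°  ·
  (1,3): δ = 104.38°  ·
  (1,4): δ = 58.56°  ·
  (1,5): δ = 43.51°  ·
  (1,6): δ = 102.59°  ·
  (2,3): δ = 145.66°  ·
  (2,4): δ = 99.84°  ·
  (2,5): δ = 2.24°  ✓
  (2,6): δ = 61.31°  ·
  (3,4): δ = 134.17°  ·
  (3,5): δ = 32.10°  ✓
  (3,6): δ = 26.98°  ✓
  (4,5): δ = 77.93°  ·
  (4,6): δ = 18.85°  ✓
  (5,6): δ = 120.92°  ·
antipodal pairs: 5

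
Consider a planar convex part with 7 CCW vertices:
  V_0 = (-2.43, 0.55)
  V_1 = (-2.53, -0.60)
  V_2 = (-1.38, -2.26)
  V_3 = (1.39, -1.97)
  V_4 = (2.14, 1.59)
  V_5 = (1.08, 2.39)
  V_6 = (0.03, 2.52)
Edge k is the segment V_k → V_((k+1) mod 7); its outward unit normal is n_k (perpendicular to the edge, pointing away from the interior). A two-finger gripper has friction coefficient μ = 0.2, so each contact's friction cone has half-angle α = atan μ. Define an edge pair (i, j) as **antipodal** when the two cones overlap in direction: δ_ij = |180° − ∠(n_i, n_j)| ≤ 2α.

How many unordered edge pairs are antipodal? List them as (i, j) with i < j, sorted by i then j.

α = atan 0.2 = 11.31°;  2α = 22.62°
n_0 = (-0.9962, +0.0866)
n_1 = (-0.8220, -0.5695)
n_2 = (+0.1041, -0.9946)
n_3 = (+0.9785, -0.2061)
n_4 = (+0.6024, +0.7982)
n_5 = (+0.1229, +0.9924)
n_6 = (-0.6251, +0.7806)
  (0,1): δ = 140.32°  ·
  (0,2): δ = 79.05°  ·
  (0,3): δ = 6.93°  ✓
  (0,4): δ = 57.93°  ·
  (0,5): δ = 87.91°  ·
  (0,6): δ = 133.66°  ·
  (1,2): δ = 118.74°  ·
  (1,3): δ = 46.61°  ·
  (1,4): δ = 18.24°  ✓
  (1,5): δ = 48.23°  ·
  (1,6): δ = 93.98°  ·
  (2,3): δ = 107.87°  ·
  (2,4): δ = 43.02°  ·
  (2,5): δ = 13.03°  ✓
  (2,6): δ = 32.71°  ·
  (3,4): δ = 115.15°  ·
  (3,5): δ = 85.16°  ·
  (3,6): δ = 39.42°  ·
  (4,5): δ = 150.02°  ·
  (4,6): δ = 104.27°  ·
  (5,6): δ = 134.25°  ·
antipodal pairs: 3

count = 3; pairs: (0,3), (1,4), (2,5)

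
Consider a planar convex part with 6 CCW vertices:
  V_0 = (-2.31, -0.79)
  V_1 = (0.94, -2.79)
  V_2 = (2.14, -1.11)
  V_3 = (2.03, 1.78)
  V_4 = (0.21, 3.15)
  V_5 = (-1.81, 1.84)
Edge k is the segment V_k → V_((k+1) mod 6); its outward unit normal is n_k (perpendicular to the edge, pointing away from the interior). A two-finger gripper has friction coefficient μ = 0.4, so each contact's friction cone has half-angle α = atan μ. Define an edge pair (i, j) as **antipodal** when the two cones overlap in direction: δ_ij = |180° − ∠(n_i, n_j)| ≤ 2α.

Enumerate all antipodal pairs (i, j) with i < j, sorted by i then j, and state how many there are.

count = 4; pairs: (0,3), (1,4), (1,5), (2,5)

α = atan 0.4 = 21.80°;  2α = 43.60°
n_0 = (-0.5241, -0.8517)
n_1 = (+0.8137, -0.5812)
n_2 = (+0.9993, +0.0380)
n_3 = (+0.6014, +0.7989)
n_4 = (-0.5441, +0.8390)
n_5 = (-0.9824, +0.1868)
  (0,1): δ = 93.93°  ·
  (0,2): δ = 56.21°  ·
  (0,3): δ = 5.36°  ✓
  (0,4): δ = 64.57°  ·
  (0,5): δ = 110.84°  ·
  (1,2): δ = 142.28°  ·
  (1,3): δ = 91.43°  ·
  (1,4): δ = 21.50°  ✓
  (1,5): δ = 24.77°  ✓
  (2,3): δ = 129.15°  ·
  (2,4): δ = 59.22°  ·
  (2,5): δ = 12.94°  ✓
  (3,4): δ = 110.07°  ·
  (3,5): δ = 63.79°  ·
  (4,5): δ = 133.73°  ·
antipodal pairs: 4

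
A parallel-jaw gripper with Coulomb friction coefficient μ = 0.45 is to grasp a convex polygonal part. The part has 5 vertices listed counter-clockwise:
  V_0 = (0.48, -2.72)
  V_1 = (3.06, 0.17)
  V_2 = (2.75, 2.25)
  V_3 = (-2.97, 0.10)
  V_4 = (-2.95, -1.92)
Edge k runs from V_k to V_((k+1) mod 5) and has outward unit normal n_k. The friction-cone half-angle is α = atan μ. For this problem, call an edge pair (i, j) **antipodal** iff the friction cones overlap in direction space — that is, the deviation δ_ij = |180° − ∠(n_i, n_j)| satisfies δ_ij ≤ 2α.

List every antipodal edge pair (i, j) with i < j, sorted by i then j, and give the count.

count = 4; pairs: (0,2), (0,3), (1,3), (2,4)

α = atan 0.45 = 24.23°;  2α = 48.46°
n_0 = (+0.7460, -0.6660)
n_1 = (+0.9891, +0.1474)
n_2 = (-0.3518, +0.9361)
n_3 = (-1.0000, -0.0099)
n_4 = (-0.2271, -0.9739)
  (0,1): δ = 129.77°  ·
  (0,2): δ = 27.64°  ✓
  (0,3): δ = 42.32°  ✓
  (0,4): δ = 118.63°  ·
  (1,2): δ = 77.88°  ·
  (1,3): δ = 7.91°  ✓
  (1,4): δ = 68.39°  ·
  (2,3): δ = 110.03°  ·
  (2,4): δ = 33.73°  ✓
  (3,4): δ = 103.70°  ·
antipodal pairs: 4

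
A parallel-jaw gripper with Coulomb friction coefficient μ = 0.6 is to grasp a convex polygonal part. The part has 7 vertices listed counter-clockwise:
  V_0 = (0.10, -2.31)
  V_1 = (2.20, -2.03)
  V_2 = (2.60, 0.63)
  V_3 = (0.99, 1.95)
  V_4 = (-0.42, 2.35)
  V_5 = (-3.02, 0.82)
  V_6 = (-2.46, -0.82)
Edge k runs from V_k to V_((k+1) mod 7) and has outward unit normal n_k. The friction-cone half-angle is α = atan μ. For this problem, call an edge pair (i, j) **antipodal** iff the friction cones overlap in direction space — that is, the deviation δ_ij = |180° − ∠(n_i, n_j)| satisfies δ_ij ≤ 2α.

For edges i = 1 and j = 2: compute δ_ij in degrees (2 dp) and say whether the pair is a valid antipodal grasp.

δ = 120.80°, invalid

α = atan 0.6 = 30.96°;  2α = 61.93°
edge 1: e_1 = (+0.40, +2.66);  n_1 = (+0.9889, -0.1487)
edge 2: e_2 = (-1.61, +1.32);  n_2 = (+0.6340, +0.7733)
∠(n_1, n_2) = 59.20°
δ = |180° − 59.20°| = 120.80°
120.80° > 2α = 61.93°  →  invalid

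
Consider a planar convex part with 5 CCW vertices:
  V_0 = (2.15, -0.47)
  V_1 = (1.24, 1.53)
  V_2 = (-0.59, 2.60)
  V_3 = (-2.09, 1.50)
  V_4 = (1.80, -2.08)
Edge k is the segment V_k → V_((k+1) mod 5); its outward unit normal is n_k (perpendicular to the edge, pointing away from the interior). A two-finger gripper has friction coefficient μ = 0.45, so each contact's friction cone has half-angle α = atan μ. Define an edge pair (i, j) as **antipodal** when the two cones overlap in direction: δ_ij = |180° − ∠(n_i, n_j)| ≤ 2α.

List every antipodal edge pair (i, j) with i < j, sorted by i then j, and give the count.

count = 3; pairs: (0,3), (1,3), (2,4)

α = atan 0.45 = 24.23°;  2α = 48.46°
n_0 = (+0.9102, +0.4141)
n_1 = (+0.5048, +0.8633)
n_2 = (-0.5914, +0.8064)
n_3 = (-0.6772, -0.7358)
n_4 = (+0.9772, -0.2124)
  (0,1): δ = 144.78°  ·
  (0,2): δ = 78.21°  ·
  (0,3): δ = 22.91°  ✓
  (0,4): δ = 143.27°  ·
  (1,2): δ = 113.43°  ·
  (1,3): δ = 12.31°  ✓
  (1,4): δ = 108.05°  ·
  (2,3): δ = 78.88°  ·
  (2,4): δ = 41.48°  ✓
  (3,4): δ = 59.64°  ·
antipodal pairs: 3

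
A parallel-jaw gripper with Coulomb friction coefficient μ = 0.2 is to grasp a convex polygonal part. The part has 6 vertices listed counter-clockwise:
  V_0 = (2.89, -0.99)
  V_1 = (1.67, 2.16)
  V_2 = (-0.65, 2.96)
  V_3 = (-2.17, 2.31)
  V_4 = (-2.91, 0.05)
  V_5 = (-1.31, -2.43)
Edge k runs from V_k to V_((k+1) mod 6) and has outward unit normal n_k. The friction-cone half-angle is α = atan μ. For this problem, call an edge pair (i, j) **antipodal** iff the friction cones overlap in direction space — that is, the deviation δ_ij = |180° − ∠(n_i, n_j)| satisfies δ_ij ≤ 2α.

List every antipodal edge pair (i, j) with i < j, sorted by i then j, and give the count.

count = 2; pairs: (0,4), (2,5)

α = atan 0.2 = 11.31°;  2α = 22.62°
n_0 = (+0.9325, +0.3612)
n_1 = (+0.3260, +0.9454)
n_2 = (-0.3932, +0.9195)
n_3 = (-0.9504, +0.3112)
n_4 = (-0.8403, -0.5421)
n_5 = (+0.3243, -0.9459)
  (0,1): δ = 130.20°  ·
  (0,2): δ = 88.02°  ·
  (0,3): δ = 39.30°  ·
  (0,4): δ = 11.66°  ✓
  (0,5): δ = 87.75°  ·
  (1,2): δ = 137.82°  ·
  (1,3): δ = 89.10°  ·
  (1,4): δ = 38.15°  ·
  (1,5): δ = 37.95°  ·
  (2,3): δ = 131.28°  ·
  (2,4): δ = 80.32°  ·
  (2,5): δ = 4.23°  ✓
  (3,4): δ = 129.04°  ·
  (3,5): δ = 52.95°  ·
  (4,5): δ = 103.90°  ·
antipodal pairs: 2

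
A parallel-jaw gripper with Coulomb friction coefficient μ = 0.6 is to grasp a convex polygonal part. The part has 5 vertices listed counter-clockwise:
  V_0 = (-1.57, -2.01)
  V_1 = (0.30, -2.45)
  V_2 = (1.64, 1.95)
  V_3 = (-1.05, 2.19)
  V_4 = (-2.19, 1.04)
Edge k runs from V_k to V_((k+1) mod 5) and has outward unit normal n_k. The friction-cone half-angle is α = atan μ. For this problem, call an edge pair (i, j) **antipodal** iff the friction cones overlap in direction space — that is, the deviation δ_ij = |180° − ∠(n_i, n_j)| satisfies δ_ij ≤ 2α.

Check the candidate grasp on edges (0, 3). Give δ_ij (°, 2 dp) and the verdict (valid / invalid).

δ = 58.49°, valid

α = atan 0.6 = 30.96°;  2α = 61.93°
edge 0: e_0 = (+1.87, -0.44);  n_0 = (-0.2290, -0.9734)
edge 3: e_3 = (-1.14, -1.15);  n_3 = (-0.7102, +0.7040)
∠(n_0, n_3) = 121.51°
δ = |180° − 121.51°| = 58.49°
58.49° ≤ 2α = 61.93°  →  valid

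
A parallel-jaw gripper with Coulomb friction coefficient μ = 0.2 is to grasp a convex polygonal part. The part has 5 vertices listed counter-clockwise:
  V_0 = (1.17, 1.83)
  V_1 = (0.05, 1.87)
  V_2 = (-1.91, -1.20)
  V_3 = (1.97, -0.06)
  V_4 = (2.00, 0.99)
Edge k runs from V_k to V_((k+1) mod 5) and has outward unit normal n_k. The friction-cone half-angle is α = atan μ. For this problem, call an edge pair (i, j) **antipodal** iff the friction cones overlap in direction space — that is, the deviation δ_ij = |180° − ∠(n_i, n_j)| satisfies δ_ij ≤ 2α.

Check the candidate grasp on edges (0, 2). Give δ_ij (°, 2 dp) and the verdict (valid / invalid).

α = atan 0.2 = 11.31°;  2α = 22.62°
edge 0: e_0 = (-1.12, +0.04);  n_0 = (+0.0357, +0.9994)
edge 2: e_2 = (+3.88, +1.14);  n_2 = (+0.2819, -0.9594)
∠(n_0, n_2) = 161.58°
δ = |180° − 161.58°| = 18.42°
18.42° ≤ 2α = 22.62°  →  valid

δ = 18.42°, valid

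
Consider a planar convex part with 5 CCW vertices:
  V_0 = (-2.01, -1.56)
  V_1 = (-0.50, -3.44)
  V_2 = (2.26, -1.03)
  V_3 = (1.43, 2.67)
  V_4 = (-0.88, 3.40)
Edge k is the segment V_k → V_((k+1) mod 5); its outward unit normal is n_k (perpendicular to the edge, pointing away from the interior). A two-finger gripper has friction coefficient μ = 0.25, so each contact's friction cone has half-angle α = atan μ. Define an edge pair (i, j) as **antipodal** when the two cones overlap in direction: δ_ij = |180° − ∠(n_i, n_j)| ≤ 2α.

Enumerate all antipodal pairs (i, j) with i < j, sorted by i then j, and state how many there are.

count = 2; pairs: (0,2), (2,4)

α = atan 0.25 = 14.04°;  2α = 28.07°
n_0 = (-0.7797, -0.6262)
n_1 = (+0.6577, -0.7533)
n_2 = (+0.9758, +0.2189)
n_3 = (+0.3013, +0.9535)
n_4 = (-0.9750, +0.2221)
  (0,1): δ = 87.64°  ·
  (0,2): δ = 26.13°  ✓
  (0,3): δ = 33.69°  ·
  (0,4): δ = 128.39°  ·
  (1,2): δ = 118.48°  ·
  (1,3): δ = 58.66°  ·
  (1,4): δ = 36.04°  ·
  (2,3): δ = 120.18°  ·
  (2,4): δ = 25.48°  ✓
  (3,4): δ = 85.30°  ·
antipodal pairs: 2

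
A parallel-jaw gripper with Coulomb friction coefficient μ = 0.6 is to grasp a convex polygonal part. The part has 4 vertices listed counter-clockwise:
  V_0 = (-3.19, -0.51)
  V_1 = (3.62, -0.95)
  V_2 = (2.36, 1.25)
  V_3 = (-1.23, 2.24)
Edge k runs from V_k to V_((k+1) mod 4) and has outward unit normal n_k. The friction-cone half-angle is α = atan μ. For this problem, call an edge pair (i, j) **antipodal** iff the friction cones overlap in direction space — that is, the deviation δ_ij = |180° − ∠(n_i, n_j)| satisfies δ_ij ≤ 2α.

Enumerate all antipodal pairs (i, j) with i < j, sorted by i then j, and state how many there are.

α = atan 0.6 = 30.96°;  2α = 61.93°
n_0 = (-0.0645, -0.9979)
n_1 = (+0.8678, +0.4970)
n_2 = (+0.2658, +0.9640)
n_3 = (-0.8143, +0.5804)
  (0,1): δ = 56.50°  ✓
  (0,2): δ = 11.72°  ✓
  (0,3): δ = 58.22°  ✓
  (1,2): δ = 135.22°  ·
  (1,3): δ = 65.28°  ·
  (2,3): δ = 110.06°  ·
antipodal pairs: 3

count = 3; pairs: (0,1), (0,2), (0,3)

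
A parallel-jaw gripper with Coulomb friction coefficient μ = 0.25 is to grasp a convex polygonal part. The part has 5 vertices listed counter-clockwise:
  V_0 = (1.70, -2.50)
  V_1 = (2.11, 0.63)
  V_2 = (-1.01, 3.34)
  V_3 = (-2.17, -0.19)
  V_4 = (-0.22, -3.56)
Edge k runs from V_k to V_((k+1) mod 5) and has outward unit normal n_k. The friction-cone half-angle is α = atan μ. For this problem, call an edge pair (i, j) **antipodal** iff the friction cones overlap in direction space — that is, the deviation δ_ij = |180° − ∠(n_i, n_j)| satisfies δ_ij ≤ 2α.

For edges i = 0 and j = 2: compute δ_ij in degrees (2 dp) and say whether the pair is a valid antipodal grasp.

α = atan 0.25 = 14.04°;  2α = 28.07°
edge 0: e_0 = (+0.41, +3.13);  n_0 = (+0.9915, -0.1299)
edge 2: e_2 = (-1.16, -3.53);  n_2 = (-0.9500, +0.3122)
∠(n_0, n_2) = 169.27°
δ = |180° − 169.27°| = 10.73°
10.73° ≤ 2α = 28.07°  →  valid

δ = 10.73°, valid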